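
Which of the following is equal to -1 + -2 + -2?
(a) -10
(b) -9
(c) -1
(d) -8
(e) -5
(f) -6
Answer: e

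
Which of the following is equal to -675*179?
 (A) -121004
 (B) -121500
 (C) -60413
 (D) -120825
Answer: D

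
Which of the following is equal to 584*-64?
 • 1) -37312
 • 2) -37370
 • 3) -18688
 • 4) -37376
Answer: 4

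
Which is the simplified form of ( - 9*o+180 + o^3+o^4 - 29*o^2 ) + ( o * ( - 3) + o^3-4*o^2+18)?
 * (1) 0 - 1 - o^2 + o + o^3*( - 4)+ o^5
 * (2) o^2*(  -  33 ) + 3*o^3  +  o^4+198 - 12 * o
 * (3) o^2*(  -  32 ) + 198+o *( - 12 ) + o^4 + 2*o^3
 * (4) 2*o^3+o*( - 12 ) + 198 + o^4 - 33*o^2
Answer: 4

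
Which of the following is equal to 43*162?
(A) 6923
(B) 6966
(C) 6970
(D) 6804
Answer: B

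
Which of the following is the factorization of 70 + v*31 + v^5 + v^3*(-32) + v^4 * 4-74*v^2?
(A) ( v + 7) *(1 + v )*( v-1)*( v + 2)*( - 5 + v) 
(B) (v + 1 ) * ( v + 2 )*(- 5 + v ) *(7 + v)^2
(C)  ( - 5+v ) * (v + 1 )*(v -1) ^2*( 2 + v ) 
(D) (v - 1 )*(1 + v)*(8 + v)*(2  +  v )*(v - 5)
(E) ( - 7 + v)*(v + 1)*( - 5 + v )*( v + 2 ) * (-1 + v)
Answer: A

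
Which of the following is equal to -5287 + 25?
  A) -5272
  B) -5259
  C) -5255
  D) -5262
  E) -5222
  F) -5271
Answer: D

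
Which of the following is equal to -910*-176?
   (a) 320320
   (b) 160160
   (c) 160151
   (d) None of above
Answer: b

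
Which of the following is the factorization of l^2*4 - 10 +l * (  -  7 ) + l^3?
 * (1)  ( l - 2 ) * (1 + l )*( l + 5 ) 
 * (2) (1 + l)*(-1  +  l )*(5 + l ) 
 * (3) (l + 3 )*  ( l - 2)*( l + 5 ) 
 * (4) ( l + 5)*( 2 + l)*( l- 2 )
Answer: 1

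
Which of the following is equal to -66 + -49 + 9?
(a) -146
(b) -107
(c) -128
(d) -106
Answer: d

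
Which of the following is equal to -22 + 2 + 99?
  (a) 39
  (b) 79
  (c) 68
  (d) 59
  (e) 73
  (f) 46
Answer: b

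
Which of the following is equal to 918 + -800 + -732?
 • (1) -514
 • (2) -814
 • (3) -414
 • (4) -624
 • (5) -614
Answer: 5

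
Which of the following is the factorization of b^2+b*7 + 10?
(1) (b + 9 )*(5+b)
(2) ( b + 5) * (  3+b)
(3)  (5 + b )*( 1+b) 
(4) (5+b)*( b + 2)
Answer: 4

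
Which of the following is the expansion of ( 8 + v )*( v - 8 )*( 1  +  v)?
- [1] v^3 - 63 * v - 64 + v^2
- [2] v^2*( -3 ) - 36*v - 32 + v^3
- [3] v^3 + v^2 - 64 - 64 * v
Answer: 3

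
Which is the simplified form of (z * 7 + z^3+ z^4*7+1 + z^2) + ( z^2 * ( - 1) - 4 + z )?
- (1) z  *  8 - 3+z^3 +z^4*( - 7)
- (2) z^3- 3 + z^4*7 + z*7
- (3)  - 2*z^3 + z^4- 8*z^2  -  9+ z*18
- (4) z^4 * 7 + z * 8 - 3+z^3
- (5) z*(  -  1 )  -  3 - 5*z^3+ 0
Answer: 4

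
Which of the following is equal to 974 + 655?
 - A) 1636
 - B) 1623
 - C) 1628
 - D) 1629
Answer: D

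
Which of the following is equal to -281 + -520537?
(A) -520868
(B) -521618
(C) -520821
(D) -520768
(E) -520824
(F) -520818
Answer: F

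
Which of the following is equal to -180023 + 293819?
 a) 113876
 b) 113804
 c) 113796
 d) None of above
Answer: c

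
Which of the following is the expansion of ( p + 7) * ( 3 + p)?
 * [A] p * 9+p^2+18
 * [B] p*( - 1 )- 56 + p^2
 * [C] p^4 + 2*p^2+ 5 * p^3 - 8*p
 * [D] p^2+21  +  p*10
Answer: D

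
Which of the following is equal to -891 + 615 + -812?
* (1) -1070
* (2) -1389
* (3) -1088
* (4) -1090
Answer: 3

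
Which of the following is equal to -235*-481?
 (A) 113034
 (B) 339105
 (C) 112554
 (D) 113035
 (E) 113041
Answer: D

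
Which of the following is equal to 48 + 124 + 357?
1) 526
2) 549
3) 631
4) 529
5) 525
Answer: 4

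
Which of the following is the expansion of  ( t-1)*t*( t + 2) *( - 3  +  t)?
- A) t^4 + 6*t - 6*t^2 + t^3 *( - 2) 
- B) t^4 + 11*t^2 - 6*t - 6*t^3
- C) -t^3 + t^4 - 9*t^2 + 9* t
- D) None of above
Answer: D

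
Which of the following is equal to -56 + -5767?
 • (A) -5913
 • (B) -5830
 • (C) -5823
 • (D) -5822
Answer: C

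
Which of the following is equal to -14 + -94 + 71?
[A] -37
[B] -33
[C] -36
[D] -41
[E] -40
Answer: A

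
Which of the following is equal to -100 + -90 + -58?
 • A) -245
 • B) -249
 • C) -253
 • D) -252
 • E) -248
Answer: E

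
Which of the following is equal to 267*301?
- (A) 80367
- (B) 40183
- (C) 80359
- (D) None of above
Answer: A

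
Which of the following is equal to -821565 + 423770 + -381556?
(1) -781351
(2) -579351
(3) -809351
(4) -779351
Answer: 4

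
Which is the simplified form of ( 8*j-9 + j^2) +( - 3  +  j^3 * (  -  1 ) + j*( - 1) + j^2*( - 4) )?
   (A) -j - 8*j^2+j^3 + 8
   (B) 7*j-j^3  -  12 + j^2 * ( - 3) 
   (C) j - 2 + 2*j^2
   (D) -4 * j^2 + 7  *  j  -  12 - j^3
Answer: B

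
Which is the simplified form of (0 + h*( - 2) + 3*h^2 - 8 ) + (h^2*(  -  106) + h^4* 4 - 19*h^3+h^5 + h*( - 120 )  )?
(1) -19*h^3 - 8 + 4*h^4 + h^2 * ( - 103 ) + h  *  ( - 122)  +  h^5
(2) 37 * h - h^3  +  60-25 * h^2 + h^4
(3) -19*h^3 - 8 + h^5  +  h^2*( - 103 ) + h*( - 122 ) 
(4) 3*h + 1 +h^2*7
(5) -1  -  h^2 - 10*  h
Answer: 1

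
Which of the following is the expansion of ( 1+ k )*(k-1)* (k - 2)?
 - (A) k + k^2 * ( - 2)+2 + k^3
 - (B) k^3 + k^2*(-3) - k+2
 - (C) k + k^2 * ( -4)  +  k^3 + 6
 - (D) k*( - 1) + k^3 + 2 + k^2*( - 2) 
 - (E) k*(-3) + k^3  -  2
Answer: D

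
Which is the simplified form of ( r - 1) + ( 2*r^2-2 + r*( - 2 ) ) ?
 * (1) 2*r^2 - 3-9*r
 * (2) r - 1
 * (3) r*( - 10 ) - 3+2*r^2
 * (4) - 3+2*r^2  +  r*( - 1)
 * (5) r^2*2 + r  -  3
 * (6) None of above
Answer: 4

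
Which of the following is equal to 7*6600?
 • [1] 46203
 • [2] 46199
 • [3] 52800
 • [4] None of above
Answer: 4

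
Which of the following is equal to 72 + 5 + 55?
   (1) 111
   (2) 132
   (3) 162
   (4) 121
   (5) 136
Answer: 2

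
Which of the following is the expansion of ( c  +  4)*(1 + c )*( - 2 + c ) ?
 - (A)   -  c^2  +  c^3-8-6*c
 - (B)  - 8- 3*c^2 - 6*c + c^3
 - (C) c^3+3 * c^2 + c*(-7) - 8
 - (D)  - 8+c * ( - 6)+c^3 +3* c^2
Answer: D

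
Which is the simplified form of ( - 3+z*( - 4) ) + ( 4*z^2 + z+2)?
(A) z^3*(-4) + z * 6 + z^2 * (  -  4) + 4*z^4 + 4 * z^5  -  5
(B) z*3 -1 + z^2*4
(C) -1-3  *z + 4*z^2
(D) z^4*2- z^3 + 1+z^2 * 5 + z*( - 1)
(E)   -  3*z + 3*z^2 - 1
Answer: C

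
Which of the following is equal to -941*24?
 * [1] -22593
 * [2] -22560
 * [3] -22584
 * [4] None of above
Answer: 3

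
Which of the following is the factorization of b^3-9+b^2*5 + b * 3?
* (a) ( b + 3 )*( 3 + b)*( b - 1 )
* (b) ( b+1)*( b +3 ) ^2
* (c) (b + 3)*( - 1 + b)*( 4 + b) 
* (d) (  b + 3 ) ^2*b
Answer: a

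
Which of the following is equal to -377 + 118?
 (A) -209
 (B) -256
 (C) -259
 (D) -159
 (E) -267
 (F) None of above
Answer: C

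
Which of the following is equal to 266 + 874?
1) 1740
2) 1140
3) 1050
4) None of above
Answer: 2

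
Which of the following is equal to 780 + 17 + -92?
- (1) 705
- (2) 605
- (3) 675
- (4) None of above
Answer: 1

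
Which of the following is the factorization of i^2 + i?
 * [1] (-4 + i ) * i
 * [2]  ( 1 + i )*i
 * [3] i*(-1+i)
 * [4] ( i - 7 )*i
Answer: 2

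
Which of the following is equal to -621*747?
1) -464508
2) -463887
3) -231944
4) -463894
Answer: 2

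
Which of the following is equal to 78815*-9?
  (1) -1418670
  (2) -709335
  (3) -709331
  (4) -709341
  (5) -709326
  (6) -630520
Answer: 2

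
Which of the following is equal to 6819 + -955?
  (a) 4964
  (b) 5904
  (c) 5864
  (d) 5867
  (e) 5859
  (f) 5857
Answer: c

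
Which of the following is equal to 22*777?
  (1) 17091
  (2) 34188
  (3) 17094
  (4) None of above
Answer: 3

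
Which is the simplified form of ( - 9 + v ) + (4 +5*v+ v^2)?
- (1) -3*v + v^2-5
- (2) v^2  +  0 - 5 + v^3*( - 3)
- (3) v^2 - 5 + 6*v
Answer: 3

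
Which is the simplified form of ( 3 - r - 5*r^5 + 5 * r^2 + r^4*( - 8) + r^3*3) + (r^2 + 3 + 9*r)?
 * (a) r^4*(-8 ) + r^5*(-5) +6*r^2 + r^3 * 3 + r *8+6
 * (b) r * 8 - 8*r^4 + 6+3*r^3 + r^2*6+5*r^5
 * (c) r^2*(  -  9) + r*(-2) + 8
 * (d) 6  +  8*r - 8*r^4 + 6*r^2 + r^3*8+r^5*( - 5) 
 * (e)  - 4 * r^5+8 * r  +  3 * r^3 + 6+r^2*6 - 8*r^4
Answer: a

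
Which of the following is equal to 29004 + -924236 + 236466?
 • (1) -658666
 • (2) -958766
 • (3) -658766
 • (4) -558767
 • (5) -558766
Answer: 3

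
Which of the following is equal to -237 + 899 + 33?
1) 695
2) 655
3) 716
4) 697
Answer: 1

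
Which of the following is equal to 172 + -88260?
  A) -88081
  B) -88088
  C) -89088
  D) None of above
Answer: B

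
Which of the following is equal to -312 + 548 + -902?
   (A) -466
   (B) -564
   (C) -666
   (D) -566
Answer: C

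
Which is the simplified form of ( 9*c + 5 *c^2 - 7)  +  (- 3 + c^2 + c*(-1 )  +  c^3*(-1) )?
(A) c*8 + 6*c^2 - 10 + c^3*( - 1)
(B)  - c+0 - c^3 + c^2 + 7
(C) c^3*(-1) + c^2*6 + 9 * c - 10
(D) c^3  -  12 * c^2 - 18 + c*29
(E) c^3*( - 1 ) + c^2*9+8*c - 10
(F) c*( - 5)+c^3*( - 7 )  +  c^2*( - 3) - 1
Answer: A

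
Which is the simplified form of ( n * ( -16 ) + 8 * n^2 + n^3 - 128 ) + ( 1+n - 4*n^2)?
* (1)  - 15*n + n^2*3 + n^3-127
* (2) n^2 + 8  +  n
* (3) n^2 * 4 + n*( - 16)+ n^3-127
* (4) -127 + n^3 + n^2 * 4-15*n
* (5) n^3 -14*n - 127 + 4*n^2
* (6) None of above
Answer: 4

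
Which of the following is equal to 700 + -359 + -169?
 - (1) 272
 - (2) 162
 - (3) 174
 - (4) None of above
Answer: 4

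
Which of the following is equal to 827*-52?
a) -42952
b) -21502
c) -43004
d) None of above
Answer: c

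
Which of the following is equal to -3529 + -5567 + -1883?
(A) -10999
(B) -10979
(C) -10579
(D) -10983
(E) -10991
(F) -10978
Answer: B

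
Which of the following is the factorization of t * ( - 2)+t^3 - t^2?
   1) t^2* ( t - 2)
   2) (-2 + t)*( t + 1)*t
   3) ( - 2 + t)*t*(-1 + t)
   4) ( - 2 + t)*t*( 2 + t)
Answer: 2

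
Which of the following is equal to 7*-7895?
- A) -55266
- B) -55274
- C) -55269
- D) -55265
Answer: D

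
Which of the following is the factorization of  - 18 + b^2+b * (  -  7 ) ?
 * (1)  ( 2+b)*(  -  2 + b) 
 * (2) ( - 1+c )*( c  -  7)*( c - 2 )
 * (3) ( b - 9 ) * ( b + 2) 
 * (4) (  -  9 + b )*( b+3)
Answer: 3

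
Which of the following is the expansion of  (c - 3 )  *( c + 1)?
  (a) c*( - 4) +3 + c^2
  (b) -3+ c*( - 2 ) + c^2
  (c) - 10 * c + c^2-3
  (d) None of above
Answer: b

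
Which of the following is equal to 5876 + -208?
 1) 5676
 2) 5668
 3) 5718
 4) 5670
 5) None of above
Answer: 2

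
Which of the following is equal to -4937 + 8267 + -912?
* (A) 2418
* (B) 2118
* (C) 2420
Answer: A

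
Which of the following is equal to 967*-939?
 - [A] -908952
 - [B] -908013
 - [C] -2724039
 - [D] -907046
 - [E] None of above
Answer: B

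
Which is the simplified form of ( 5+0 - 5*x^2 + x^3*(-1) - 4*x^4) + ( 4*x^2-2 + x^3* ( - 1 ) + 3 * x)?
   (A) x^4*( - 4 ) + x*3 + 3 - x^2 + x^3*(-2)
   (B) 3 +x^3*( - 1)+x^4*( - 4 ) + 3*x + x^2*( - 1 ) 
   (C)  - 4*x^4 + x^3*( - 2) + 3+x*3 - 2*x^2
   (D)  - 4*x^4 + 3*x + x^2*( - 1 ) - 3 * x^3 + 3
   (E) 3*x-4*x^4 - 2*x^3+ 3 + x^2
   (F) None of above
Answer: A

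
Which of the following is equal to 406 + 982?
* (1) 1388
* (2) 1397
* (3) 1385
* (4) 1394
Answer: 1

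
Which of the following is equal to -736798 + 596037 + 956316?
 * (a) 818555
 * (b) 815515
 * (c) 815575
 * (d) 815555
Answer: d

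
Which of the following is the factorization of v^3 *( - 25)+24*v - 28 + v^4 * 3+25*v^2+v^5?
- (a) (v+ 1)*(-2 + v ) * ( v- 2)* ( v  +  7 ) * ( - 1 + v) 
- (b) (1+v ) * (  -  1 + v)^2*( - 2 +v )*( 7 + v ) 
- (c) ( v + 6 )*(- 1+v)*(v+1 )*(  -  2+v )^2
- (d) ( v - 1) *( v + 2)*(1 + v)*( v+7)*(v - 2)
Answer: a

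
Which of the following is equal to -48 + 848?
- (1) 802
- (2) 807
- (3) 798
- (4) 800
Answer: 4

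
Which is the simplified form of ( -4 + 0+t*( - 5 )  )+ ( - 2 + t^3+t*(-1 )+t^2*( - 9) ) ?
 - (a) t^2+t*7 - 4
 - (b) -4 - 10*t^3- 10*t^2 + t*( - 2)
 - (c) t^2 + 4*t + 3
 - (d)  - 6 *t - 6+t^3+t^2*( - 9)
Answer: d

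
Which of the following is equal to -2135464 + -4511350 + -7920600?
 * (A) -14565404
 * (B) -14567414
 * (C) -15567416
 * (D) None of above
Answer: B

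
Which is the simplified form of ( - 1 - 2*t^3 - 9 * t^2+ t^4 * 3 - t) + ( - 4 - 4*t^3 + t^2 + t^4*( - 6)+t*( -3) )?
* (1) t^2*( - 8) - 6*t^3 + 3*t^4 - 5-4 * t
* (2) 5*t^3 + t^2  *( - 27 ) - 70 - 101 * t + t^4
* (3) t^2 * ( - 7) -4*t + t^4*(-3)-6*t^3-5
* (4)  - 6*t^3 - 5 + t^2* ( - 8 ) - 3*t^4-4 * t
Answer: 4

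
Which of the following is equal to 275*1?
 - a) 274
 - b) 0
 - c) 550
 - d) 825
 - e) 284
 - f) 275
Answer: f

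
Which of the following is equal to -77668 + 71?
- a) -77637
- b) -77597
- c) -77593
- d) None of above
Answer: b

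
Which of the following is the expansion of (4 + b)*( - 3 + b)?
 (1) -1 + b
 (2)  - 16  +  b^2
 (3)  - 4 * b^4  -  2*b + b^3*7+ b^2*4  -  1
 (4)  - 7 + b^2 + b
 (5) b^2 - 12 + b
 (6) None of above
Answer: 5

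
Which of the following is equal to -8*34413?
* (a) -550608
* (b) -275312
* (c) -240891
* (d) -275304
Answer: d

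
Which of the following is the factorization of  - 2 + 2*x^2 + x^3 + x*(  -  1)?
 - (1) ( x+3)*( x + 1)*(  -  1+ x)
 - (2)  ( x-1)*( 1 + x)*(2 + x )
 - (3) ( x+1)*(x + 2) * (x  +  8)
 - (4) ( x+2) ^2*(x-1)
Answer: 2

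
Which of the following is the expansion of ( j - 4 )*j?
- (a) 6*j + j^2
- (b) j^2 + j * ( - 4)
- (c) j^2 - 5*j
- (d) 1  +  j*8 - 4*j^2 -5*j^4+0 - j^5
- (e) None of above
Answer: b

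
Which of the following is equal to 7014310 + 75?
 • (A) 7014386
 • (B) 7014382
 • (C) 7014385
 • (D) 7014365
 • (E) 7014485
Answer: C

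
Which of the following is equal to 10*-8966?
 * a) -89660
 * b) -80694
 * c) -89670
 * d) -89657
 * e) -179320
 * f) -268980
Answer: a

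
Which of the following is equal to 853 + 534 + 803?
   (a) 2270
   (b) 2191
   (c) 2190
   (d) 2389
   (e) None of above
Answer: c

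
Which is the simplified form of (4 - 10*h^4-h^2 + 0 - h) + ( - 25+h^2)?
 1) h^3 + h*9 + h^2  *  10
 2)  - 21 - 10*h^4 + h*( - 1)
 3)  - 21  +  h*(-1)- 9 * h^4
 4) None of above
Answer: 2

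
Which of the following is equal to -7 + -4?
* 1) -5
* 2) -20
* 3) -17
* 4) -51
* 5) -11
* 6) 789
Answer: 5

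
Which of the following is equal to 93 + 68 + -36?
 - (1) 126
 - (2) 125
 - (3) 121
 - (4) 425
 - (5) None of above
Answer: 2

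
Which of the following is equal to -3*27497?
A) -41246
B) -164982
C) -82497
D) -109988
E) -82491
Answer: E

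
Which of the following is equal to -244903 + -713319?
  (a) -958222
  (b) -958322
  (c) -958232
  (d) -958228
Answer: a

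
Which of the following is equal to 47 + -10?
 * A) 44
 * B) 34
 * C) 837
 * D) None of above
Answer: D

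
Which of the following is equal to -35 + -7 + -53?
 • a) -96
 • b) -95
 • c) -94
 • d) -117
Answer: b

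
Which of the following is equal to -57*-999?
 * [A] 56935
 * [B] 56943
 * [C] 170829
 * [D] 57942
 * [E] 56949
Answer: B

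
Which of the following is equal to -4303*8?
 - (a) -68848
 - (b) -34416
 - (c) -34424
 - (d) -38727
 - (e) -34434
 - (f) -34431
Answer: c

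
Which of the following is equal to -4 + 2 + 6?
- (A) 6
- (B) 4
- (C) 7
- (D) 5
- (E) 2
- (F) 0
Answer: B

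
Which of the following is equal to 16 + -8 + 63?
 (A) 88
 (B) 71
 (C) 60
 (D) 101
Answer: B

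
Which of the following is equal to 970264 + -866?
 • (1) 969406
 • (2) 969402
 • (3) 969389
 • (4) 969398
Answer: 4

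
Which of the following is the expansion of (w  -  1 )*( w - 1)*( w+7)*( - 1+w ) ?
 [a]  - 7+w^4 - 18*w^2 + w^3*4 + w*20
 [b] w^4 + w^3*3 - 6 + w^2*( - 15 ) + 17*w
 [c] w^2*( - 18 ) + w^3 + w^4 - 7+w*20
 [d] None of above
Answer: a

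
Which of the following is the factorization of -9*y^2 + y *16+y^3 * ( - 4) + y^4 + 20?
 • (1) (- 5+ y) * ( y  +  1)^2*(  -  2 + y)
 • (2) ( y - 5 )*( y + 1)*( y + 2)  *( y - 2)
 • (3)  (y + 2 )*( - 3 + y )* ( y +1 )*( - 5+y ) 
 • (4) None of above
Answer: 2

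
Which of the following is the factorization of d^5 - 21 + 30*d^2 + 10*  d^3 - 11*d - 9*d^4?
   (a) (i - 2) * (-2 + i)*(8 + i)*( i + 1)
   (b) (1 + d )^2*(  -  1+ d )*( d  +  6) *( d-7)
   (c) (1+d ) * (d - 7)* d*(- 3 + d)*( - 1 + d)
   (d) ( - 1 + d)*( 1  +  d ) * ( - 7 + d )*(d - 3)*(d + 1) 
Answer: d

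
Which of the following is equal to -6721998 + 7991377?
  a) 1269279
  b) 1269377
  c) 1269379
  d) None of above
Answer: c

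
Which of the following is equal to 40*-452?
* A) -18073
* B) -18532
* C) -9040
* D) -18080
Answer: D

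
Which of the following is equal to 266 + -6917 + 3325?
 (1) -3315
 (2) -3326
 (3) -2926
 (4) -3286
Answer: 2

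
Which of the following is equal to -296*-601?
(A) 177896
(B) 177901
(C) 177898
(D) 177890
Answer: A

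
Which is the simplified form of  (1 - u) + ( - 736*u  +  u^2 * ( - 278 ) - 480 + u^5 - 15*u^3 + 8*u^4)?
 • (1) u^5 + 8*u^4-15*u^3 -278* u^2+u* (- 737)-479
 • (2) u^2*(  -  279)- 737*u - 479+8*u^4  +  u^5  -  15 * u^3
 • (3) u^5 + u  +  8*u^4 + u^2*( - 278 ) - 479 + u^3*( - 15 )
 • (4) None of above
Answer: 1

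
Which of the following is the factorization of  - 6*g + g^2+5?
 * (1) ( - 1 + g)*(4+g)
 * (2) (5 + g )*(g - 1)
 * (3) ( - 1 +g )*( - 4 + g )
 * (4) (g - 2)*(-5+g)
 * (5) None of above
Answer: 5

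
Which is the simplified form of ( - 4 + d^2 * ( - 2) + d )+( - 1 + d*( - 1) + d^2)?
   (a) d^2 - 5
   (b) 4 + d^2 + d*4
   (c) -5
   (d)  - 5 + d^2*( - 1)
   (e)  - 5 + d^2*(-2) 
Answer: d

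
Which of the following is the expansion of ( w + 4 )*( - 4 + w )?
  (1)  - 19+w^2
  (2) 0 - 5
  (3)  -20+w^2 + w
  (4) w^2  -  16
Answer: 4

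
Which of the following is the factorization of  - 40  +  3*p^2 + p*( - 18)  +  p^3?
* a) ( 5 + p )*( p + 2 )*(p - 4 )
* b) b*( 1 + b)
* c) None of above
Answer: a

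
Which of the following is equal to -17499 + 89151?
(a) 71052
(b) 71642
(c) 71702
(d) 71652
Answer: d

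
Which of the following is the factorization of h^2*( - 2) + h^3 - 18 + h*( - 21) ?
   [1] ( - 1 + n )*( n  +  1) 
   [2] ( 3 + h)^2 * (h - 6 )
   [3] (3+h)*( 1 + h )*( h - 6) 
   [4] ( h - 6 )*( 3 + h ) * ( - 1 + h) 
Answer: 3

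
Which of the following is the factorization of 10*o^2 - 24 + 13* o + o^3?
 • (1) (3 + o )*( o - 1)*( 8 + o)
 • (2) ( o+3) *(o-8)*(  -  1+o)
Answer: 1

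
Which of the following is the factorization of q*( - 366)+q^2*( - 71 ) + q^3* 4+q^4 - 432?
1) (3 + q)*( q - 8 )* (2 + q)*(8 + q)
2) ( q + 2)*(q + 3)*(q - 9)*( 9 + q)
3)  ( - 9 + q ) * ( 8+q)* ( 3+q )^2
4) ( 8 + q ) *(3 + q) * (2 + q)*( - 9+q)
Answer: 4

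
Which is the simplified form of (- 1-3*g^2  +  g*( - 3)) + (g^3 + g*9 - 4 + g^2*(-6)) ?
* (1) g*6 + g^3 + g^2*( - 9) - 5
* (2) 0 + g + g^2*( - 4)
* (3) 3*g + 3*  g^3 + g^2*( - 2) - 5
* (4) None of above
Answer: 1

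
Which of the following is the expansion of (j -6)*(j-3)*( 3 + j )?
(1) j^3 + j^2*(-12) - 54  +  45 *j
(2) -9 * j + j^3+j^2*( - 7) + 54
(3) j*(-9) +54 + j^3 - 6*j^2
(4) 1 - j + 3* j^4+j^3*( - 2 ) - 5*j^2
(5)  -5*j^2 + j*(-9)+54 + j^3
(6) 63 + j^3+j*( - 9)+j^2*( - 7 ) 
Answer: 3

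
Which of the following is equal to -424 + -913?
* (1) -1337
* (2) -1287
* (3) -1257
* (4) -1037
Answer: 1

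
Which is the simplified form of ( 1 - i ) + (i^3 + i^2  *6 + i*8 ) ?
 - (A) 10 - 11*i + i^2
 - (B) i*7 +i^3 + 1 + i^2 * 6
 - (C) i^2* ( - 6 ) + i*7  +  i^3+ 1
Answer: B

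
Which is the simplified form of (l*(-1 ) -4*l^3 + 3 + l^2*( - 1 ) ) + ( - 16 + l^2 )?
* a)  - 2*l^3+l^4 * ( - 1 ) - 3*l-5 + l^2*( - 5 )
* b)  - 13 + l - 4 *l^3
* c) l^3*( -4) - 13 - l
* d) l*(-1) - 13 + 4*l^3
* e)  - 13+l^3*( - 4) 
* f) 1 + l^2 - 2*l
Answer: c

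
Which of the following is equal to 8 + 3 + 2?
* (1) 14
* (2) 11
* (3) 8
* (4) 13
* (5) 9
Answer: 4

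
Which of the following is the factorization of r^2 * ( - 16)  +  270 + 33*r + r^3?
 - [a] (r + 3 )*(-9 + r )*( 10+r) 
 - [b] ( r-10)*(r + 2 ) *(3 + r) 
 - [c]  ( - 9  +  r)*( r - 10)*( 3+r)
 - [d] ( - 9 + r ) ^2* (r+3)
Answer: c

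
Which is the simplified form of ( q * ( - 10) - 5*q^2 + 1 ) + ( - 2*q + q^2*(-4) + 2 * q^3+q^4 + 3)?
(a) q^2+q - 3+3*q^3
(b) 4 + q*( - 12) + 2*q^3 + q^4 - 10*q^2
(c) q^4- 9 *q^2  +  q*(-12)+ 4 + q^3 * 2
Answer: c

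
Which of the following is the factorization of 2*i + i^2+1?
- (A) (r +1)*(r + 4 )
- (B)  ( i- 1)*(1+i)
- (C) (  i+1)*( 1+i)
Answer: C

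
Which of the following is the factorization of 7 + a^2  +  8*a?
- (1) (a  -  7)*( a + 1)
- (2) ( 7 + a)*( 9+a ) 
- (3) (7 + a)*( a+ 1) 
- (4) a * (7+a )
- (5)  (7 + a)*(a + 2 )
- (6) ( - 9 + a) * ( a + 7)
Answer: 3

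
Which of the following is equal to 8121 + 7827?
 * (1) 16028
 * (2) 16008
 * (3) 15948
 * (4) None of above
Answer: 3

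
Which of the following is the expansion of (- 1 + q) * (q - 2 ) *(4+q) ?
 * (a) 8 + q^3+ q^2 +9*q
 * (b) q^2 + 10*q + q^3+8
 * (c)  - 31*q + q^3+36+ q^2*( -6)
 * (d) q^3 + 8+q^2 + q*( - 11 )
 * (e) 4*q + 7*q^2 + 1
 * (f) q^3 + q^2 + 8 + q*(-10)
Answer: f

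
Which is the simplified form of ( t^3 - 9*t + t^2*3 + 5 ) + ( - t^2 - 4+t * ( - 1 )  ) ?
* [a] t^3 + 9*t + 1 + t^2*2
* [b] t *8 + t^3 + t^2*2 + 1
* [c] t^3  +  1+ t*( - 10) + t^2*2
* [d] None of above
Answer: c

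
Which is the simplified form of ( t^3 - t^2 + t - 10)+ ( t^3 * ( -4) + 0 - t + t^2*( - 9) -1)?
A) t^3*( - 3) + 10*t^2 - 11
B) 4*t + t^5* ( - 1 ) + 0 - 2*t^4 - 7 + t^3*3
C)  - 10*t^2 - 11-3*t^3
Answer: C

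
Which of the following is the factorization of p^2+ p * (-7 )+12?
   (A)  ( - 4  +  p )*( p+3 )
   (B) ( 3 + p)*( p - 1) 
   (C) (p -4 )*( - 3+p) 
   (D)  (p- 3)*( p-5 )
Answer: C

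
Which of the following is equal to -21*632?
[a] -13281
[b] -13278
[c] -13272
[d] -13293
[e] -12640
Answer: c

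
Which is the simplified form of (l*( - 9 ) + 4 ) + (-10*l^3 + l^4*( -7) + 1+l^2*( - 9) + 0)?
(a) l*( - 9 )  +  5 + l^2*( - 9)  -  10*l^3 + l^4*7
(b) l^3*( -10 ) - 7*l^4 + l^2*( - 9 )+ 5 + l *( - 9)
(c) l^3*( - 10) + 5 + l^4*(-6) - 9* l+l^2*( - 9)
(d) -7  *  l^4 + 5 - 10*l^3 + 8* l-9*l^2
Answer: b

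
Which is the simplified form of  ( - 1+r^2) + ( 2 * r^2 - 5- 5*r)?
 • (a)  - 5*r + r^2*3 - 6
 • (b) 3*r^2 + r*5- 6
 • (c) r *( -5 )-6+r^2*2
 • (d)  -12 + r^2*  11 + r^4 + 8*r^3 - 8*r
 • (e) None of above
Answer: a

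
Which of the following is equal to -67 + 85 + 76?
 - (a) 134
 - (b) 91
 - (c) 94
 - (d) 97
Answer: c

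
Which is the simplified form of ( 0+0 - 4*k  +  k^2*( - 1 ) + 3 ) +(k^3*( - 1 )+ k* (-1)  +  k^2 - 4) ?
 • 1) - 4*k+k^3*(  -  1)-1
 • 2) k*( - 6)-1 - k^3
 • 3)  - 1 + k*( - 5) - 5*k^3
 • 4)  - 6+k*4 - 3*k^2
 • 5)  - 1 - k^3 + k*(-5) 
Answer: 5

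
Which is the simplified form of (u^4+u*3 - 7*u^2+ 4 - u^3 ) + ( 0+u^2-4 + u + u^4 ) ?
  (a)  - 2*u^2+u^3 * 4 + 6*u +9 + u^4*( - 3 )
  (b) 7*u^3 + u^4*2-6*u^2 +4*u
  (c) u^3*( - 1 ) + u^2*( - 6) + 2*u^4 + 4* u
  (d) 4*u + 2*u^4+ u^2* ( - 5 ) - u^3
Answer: c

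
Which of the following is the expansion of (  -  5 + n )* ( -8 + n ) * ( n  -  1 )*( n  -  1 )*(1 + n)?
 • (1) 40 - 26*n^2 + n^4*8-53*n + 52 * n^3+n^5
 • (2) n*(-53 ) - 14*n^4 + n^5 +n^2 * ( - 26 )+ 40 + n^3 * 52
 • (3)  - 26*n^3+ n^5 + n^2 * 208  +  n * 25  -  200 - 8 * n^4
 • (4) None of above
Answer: 2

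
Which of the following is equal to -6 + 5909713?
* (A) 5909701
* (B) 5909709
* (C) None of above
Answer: C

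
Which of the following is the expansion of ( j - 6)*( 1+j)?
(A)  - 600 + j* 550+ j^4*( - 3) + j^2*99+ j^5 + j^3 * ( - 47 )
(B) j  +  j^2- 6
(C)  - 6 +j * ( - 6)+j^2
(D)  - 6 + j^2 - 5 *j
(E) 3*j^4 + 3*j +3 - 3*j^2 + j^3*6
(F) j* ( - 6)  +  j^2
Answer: D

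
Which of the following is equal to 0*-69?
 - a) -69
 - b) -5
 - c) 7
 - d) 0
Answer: d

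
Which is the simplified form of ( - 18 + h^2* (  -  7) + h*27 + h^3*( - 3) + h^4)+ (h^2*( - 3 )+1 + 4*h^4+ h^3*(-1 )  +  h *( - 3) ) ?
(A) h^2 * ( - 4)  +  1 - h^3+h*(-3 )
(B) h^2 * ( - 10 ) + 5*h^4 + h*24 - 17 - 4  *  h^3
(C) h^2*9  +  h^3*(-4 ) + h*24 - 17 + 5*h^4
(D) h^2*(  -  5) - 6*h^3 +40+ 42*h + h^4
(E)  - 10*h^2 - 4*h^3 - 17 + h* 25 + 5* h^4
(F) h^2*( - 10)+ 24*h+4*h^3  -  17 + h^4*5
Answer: B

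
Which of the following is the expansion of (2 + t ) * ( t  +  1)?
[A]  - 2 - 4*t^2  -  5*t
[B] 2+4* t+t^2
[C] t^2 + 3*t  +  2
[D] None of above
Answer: C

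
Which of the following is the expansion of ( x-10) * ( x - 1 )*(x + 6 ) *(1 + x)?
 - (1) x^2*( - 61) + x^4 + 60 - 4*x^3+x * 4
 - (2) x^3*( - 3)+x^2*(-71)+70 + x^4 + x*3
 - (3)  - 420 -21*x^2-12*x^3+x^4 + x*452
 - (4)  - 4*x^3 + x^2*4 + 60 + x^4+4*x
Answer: 1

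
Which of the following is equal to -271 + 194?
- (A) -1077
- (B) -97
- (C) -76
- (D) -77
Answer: D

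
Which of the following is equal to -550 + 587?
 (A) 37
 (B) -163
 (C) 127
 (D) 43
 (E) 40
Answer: A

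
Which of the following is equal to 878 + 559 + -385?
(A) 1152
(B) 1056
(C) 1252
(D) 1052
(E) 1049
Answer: D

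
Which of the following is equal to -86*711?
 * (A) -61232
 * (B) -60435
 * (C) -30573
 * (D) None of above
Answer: D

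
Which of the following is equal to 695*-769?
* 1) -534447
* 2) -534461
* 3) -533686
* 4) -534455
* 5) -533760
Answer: 4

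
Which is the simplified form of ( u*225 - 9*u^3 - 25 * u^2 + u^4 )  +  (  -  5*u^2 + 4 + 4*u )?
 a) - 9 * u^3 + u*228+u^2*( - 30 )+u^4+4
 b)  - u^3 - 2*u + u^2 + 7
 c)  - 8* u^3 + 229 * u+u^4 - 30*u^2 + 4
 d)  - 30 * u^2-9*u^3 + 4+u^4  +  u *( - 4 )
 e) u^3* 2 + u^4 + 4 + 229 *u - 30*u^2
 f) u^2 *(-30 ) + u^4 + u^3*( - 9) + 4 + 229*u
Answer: f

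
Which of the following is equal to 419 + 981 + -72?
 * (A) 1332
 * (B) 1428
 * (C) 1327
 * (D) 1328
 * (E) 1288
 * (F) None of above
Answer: D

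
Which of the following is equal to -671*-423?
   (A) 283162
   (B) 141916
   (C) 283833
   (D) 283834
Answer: C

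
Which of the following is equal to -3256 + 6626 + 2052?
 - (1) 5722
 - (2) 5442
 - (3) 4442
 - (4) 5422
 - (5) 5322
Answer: 4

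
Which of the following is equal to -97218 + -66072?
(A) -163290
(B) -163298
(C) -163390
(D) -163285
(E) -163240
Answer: A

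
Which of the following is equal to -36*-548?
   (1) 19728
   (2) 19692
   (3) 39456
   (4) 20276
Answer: 1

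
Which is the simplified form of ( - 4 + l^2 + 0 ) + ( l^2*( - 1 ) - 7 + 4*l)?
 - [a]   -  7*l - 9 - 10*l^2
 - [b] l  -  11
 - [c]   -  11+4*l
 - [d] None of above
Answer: c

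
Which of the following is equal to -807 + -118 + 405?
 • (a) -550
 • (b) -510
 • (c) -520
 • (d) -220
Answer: c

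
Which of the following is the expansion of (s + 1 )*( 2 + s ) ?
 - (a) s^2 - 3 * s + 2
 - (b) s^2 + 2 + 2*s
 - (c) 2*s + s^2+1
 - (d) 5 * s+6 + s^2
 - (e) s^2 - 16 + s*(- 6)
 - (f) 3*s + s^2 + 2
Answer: f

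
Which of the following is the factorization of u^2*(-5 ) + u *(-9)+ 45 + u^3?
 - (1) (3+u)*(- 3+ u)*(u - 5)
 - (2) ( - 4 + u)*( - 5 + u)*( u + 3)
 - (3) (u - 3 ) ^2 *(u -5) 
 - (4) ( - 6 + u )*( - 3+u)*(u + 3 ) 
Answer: 1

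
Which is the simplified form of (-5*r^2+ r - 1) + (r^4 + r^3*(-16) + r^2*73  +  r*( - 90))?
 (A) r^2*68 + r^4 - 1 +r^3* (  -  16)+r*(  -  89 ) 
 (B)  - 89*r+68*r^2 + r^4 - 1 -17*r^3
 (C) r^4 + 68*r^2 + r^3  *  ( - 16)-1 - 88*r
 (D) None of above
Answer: A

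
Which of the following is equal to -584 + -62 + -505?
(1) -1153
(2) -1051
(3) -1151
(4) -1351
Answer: 3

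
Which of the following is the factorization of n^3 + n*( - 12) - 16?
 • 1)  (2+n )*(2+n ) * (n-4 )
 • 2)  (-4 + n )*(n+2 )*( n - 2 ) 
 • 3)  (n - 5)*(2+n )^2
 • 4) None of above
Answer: 1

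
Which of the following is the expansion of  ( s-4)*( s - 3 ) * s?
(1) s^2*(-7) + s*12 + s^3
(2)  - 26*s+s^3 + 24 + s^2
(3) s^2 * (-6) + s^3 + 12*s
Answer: 1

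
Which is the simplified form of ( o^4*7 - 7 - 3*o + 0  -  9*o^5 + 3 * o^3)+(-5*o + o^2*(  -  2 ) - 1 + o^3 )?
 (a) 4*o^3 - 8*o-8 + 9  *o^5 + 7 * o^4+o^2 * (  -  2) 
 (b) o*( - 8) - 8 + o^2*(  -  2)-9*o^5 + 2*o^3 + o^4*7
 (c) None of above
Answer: c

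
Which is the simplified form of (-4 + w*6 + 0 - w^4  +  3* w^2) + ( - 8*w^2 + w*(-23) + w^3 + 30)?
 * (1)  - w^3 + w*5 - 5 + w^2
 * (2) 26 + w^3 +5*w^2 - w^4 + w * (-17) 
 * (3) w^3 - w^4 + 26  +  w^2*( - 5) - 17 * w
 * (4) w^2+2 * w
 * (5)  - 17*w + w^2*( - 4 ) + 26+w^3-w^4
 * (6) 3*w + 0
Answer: 3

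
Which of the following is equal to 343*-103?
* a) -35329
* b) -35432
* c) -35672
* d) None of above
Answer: a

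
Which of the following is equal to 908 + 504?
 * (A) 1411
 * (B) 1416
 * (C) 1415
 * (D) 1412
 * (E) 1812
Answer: D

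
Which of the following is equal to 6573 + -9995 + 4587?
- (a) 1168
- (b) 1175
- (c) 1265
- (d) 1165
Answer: d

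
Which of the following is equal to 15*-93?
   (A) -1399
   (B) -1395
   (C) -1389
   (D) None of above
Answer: B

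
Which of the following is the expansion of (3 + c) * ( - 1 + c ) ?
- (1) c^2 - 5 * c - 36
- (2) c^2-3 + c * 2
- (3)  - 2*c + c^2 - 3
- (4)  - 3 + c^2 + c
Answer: 2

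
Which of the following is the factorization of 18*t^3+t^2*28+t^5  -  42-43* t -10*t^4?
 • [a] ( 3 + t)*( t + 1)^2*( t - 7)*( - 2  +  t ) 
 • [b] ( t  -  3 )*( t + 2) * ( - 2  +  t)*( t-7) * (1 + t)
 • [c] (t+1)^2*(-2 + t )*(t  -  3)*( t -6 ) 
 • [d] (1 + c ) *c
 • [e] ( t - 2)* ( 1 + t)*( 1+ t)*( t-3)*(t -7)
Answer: e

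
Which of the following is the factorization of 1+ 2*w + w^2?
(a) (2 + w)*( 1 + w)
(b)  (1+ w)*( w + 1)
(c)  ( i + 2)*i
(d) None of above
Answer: b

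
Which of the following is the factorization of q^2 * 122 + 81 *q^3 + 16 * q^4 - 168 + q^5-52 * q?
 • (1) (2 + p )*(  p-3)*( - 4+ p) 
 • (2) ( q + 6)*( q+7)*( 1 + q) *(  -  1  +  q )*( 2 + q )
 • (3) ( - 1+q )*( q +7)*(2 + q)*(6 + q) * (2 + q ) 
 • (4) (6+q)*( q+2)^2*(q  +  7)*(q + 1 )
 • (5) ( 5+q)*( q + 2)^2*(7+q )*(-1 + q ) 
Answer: 3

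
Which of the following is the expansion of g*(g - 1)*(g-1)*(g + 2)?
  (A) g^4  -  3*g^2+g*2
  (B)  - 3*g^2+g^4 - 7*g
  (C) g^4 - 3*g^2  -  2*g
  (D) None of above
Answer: A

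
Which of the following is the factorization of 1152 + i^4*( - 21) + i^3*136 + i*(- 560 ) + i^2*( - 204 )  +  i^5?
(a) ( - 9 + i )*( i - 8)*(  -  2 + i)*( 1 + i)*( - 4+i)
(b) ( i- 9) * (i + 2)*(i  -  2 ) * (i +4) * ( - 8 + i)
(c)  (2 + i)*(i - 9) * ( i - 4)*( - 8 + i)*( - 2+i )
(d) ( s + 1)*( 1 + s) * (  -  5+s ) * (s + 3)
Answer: c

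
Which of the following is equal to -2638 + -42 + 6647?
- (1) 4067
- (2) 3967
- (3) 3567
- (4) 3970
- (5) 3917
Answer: 2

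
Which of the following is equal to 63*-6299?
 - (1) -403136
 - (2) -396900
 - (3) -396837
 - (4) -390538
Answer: 3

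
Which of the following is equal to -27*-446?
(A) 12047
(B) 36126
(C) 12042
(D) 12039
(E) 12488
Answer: C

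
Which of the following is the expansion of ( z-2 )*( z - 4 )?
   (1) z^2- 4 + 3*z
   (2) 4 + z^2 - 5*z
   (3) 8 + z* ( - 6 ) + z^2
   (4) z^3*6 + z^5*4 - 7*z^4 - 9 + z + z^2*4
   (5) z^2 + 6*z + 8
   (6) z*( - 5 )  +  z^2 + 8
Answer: 3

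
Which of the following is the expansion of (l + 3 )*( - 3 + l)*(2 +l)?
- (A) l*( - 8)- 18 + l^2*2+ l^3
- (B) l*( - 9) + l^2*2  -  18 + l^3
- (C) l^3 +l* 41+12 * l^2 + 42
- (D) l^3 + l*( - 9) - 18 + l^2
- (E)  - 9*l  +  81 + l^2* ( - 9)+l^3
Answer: B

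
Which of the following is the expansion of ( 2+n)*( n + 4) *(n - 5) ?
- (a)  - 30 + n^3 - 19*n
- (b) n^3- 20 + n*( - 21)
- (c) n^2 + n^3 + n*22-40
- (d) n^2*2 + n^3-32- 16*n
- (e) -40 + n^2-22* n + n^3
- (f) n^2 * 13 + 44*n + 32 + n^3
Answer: e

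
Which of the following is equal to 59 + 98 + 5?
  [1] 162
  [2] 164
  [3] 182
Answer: 1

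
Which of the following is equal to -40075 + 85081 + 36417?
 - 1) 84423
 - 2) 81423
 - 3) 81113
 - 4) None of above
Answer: 2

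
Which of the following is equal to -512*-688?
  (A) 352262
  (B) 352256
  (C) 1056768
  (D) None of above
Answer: B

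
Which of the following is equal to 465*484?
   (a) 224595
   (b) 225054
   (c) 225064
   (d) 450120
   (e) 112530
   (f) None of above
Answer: f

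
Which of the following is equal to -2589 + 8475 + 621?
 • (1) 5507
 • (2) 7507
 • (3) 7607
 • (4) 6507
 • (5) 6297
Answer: 4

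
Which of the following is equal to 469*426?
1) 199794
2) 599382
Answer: 1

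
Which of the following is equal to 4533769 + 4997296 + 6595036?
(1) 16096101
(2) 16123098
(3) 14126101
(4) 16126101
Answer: 4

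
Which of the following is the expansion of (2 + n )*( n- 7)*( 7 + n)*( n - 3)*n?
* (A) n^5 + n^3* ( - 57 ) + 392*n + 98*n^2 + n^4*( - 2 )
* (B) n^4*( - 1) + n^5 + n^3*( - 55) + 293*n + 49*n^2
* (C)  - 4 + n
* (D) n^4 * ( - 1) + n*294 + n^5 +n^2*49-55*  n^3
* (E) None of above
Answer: D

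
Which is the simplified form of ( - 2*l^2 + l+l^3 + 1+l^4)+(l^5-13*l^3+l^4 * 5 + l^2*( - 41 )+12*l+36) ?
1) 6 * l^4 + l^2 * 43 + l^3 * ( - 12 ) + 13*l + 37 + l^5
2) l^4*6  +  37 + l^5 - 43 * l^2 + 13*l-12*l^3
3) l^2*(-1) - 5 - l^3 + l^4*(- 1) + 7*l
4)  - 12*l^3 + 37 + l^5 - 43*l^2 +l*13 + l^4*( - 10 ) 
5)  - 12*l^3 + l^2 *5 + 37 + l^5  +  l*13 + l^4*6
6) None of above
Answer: 2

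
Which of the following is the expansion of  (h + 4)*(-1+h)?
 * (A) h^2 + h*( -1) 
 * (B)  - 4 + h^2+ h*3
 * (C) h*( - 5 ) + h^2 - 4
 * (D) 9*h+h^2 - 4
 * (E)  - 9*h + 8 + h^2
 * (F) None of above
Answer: B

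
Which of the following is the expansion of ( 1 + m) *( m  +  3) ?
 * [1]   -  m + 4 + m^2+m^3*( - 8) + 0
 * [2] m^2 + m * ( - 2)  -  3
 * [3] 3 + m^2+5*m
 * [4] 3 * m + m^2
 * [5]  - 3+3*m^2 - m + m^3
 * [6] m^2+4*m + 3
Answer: 6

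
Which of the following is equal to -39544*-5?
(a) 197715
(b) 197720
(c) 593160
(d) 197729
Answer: b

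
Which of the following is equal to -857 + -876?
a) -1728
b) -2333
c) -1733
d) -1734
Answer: c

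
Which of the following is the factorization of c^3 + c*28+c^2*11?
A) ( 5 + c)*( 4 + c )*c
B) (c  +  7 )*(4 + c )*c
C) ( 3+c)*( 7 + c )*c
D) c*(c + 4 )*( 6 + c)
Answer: B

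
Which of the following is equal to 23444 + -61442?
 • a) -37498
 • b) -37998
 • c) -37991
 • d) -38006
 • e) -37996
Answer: b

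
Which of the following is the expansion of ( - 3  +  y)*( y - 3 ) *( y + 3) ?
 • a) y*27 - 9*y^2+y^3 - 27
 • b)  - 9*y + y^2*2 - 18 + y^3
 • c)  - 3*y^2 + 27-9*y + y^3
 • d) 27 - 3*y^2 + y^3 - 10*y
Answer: c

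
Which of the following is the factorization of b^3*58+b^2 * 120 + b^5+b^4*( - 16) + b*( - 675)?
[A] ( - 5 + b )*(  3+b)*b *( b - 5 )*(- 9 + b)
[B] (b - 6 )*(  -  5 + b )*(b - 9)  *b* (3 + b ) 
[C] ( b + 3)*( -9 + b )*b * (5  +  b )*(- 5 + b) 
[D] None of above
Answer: A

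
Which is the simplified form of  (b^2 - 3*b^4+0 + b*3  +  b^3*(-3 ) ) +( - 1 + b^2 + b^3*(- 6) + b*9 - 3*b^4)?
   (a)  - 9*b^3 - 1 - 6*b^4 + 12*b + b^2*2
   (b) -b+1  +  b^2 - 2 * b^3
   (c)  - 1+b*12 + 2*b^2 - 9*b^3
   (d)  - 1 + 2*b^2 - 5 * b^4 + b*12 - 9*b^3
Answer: a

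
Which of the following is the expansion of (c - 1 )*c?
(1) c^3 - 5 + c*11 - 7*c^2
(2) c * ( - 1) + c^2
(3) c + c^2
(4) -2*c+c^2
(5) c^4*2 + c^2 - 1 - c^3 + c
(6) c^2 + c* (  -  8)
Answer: 2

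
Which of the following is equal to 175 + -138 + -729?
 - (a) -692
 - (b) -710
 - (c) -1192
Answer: a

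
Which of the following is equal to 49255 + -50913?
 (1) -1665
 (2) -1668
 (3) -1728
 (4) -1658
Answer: 4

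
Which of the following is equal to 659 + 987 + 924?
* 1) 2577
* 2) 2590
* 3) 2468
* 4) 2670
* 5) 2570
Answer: 5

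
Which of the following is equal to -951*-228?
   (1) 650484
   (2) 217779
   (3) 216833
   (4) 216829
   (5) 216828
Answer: 5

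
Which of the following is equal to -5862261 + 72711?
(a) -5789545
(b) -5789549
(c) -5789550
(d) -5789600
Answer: c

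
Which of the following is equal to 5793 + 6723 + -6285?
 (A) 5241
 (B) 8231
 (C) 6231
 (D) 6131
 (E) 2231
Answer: C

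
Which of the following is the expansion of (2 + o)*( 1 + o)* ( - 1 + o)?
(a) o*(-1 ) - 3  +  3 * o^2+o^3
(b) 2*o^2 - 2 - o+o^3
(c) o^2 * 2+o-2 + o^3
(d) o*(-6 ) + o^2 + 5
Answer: b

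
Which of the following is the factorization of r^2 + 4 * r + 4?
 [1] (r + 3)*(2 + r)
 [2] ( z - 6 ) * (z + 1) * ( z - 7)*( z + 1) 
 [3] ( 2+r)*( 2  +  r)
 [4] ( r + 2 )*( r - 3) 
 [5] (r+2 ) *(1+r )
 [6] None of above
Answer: 3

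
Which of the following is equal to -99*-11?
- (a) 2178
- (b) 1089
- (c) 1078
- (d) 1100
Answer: b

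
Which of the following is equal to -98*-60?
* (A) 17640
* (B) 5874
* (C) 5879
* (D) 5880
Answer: D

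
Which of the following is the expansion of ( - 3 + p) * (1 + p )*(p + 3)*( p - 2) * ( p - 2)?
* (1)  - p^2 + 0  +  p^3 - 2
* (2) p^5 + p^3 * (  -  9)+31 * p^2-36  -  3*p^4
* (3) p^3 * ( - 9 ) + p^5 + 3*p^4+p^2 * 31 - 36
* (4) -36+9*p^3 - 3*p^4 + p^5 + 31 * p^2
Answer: 2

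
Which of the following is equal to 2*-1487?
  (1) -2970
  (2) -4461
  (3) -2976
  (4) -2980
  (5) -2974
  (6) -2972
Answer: 5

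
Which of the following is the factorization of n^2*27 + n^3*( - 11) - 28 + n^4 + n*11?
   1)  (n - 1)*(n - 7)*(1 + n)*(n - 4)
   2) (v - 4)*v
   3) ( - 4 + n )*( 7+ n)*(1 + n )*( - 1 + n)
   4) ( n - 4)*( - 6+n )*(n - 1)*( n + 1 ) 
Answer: 1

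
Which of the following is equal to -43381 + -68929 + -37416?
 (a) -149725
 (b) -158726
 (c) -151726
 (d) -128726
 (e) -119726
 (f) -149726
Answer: f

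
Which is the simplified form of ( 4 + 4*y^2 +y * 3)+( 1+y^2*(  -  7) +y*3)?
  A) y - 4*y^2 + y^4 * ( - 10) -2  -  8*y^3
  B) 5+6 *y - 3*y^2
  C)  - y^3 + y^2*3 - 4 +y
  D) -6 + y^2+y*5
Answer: B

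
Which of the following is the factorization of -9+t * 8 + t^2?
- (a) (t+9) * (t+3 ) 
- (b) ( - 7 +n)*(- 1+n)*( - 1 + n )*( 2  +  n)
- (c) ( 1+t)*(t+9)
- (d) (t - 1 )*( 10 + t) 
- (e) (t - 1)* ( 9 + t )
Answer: e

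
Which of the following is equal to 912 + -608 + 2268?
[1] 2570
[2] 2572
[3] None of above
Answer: 2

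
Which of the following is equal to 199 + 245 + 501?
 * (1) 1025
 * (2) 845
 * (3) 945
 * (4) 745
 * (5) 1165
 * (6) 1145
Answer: 3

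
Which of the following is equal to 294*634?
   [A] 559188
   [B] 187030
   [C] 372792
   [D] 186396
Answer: D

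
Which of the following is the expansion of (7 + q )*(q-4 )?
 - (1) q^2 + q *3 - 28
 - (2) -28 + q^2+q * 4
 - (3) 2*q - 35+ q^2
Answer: 1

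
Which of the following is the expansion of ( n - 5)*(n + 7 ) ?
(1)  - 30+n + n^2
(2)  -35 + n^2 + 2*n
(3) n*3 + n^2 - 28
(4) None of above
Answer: 2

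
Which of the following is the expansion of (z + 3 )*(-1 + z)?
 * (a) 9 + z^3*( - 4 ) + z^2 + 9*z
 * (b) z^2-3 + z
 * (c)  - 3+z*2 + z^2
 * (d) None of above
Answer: c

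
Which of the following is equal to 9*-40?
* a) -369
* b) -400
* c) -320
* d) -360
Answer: d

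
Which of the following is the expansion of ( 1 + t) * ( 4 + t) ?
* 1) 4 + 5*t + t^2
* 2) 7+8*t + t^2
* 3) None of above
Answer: 1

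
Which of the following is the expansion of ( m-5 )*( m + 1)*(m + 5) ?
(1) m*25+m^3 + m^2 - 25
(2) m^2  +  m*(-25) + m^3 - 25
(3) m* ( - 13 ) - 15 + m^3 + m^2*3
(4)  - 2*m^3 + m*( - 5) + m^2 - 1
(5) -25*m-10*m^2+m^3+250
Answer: 2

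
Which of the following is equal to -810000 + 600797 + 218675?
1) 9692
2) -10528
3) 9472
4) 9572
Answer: 3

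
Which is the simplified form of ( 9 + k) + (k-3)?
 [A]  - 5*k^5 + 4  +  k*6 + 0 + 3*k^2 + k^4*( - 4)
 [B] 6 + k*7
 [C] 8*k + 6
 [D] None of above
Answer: D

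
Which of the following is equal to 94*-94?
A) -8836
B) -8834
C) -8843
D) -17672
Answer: A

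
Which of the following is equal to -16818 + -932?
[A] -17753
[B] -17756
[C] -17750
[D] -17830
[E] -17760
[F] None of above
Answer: C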